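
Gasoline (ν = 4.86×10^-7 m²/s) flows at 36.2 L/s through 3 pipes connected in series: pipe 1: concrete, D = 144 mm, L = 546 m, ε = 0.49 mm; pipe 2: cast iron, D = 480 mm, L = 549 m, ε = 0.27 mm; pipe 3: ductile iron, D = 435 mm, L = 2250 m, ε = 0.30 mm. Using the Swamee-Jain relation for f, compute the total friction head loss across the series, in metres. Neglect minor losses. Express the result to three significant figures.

H ≈ 26.5 m

Pipe 1: V = 2.223 m/s, Re = 6.59×10^5, ε/D = 0.00340, f = 0.02739, h_1 = f(L/D)V²/2g = 26.16 m
Pipe 2: V = 0.2000 m/s, Re = 1.98×10^5, ε/D = 5.63×10^-4, f = 0.01927, h_2 = f(L/D)V²/2g = 0.04497 m
Pipe 3: V = 0.2436 m/s, Re = 2.18×10^5, ε/D = 6.90×10^-4, f = 0.01974, h_3 = f(L/D)V²/2g = 0.3088 m
Series → Q common, losses add: H = Σh = 26.51 m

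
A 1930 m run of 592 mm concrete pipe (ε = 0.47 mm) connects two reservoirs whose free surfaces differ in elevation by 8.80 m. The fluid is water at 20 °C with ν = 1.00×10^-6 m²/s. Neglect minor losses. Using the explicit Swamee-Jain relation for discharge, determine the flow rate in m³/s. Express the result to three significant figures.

Q ≈ 0.460 m³/s

Swamee-Jain (Type II): Q = -0.965·√(gD⁵h_f/L)·ln[ε/(3.7D) + √(3.17ν²L/(gD³h_f))]
√(gD⁵h_f/L) = √(9.81·0.592⁵·8.80/1930) = 0.05703
ε/(3.7D) = 2.15×10^-4; √(3.17ν²L/(gD³h_f)) = 1.85×10^-5
Q = -0.965·0.05703·ln(2.331×10^-4) = 0.4603 m³/s
Check: V = 1.67 m/s, Re = 9.90×10^5, f = 0.01903, h_f = 8.85 m ≈ 8.80 m ✓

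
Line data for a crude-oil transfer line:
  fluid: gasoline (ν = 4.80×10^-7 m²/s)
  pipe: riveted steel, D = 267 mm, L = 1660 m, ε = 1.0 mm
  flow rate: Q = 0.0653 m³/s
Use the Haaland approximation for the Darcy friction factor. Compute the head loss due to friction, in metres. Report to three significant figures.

h_f ≈ 12.1 m

V = 4Q/(πD²) = 4·0.0653/(π·0.267²) = 1.166 m/s
Re = VD/ν = 1.166·0.267/4.80×10^-7 = 6.49×10^5 → turbulent
ε/D = 1.0/267 = 0.00375
Haaland: f = 0.02809
h_f = f(L/D)V²/(2g) = 0.02809·(1660/0.267)·1.166²/(2·9.81) = 12.11 m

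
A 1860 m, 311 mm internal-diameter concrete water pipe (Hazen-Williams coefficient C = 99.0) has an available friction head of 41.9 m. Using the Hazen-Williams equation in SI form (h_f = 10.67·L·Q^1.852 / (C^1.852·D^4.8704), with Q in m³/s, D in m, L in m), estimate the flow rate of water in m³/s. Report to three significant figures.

Rearranging: Q = [h_f·C^1.852·D^4.8704 / (10.67·L)]^(1/1.852)
Q = [41.9·99.0^1.852·0.311^4.8704 / (10.67·1860)]^0.540 = 0.1648 m³/s

Q ≈ 0.165 m³/s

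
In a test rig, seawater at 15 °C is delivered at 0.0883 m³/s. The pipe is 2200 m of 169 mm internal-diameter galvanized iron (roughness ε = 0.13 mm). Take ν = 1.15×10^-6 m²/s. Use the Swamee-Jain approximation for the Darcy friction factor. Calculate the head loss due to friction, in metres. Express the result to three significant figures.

V = 4Q/(πD²) = 4·0.0883/(π·0.169²) = 3.936 m/s
Re = VD/ν = 3.936·0.169/1.15×10^-6 = 5.78×10^5 → turbulent
ε/D = 0.13/169 = 7.69×10^-4
Swamee-Jain: f = 0.01918
h_f = f(L/D)V²/(2g) = 0.01918·(2200/0.169)·3.936²/(2·9.81) = 197.2 m

h_f ≈ 197 m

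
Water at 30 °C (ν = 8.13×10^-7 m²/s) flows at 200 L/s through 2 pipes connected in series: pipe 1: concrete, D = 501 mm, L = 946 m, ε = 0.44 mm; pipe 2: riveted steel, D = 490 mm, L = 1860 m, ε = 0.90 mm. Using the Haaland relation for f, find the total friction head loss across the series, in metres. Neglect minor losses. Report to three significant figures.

Pipe 1: V = 1.015 m/s, Re = 6.25×10^5, ε/D = 8.78×10^-4, f = 0.01953, h_1 = f(L/D)V²/2g = 1.934 m
Pipe 2: V = 1.061 m/s, Re = 6.39×10^5, ε/D = 0.00184, f = 0.02321, h_2 = f(L/D)V²/2g = 5.052 m
Series → Q common, losses add: H = Σh = 6.986 m

H ≈ 6.99 m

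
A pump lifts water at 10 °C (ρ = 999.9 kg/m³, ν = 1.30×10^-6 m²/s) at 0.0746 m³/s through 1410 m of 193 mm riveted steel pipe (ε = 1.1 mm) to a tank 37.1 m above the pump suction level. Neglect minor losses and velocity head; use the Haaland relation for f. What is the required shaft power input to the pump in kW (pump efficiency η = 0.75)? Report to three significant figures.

P_shaft ≈ 112 kW

V = 4Q/(πD²) = 2.550 m/s; Re = 3.79×10^5; ε/D = 0.00570; f = 0.03188
h_f = f(L/D)V²/2g = 77.19 m
Total head H = z + h_f = 37.1 + 77.19 = 114.3 m
P_hyd = ρgQH = 999.9·9.81·0.0746·114.3 = 83.63 kW
P_shaft = P_hyd/η = 83.63/0.75 = 111.5 kW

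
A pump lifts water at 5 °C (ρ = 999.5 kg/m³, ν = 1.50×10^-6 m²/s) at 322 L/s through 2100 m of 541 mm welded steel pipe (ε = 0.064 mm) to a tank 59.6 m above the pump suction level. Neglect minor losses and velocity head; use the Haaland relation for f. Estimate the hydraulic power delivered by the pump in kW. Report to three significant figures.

V = 4Q/(πD²) = 1.401 m/s; Re = 5.05×10^5; ε/D = 1.18×10^-4; f = 0.01445
h_f = f(L/D)V²/2g = 5.610 m
Total head H = z + h_f = 59.6 + 5.610 = 65.21 m
P_hyd = ρgQH = 999.5·9.81·0.322·65.21 = 205.9 kW

P_hyd ≈ 206 kW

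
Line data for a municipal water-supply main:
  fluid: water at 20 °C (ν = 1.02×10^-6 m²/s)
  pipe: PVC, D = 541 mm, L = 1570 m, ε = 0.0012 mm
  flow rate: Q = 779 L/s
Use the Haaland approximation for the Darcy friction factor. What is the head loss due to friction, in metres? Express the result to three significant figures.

h_f ≈ 18.0 m

V = 4Q/(πD²) = 4·0.779/(π·0.541²) = 3.389 m/s
Re = VD/ν = 3.389·0.541/1.02×10^-6 = 1.80×10^6 → turbulent
ε/D = 0.0012/541 = 2.22×10^-6
Haaland: f = 0.01058
h_f = f(L/D)V²/(2g) = 0.01058·(1570/0.541)·3.389²/(2·9.81) = 17.97 m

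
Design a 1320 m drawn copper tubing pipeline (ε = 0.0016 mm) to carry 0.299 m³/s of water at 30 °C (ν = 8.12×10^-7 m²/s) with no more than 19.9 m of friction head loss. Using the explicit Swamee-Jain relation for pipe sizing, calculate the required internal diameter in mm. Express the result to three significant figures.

Swamee-Jain (Type III): D = 0.66·[ε^1.25·(LQ²/(gh_f))^4.75 + ν·Q^9.4·(L/(gh_f))^5.2]^0.04
LQ²/(gh_f) = 0.6045; L/(gh_f) = 6.762
Term 1 = ε^1.25·(…)^4.75 = 5.21×10^-9; Term 2 = ν·Q^9.4·(…)^5.2 = 1.98×10^-7
D = 0.66·(5.21×10^-9 + 1.98×10^-7)^0.04 = 0.3564 m = 356 mm
Check: V = 3.00 m/s, Re = 1.32×10^6, f = 0.01122, h_f = 19.0 m ≈ 19.9 m ✓

D ≈ 356 mm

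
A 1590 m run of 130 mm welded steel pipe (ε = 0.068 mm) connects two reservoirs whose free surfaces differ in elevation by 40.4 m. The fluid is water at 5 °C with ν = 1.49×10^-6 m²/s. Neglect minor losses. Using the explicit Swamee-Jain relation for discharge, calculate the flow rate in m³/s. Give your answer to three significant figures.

Swamee-Jain (Type II): Q = -0.965·√(gD⁵h_f/L)·ln[ε/(3.7D) + √(3.17ν²L/(gD³h_f))]
√(gD⁵h_f/L) = √(9.81·0.130⁵·40.4/1590) = 0.003042
ε/(3.7D) = 1.41×10^-4; √(3.17ν²L/(gD³h_f)) = 1.13×10^-4
Q = -0.965·0.003042·ln(2.547×10^-4) = 0.02429 m³/s
Check: V = 1.83 m/s, Re = 1.60×10^5, f = 0.01946, h_f = 40.6 m ≈ 40.4 m ✓

Q ≈ 0.0243 m³/s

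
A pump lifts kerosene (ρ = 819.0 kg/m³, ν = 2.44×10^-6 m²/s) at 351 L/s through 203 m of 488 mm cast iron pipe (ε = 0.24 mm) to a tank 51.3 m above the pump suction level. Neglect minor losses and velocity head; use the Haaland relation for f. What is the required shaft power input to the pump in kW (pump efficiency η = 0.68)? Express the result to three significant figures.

V = 4Q/(πD²) = 1.877 m/s; Re = 3.75×10^5; ε/D = 4.92×10^-4; f = 0.01778
h_f = f(L/D)V²/2g = 1.328 m
Total head H = z + h_f = 51.3 + 1.328 = 52.63 m
P_hyd = ρgQH = 819.0·9.81·0.351·52.63 = 148.4 kW
P_shaft = P_hyd/η = 148.4/0.68 = 218.3 kW

P_shaft ≈ 218 kW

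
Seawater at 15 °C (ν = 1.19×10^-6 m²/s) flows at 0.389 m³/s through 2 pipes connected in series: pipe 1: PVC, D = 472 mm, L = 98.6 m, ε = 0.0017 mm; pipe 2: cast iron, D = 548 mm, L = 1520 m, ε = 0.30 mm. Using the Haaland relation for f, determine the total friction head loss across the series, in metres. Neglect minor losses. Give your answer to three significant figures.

Pipe 1: V = 2.223 m/s, Re = 8.82×10^5, ε/D = 3.60×10^-6, f = 0.01189, h_1 = f(L/D)V²/2g = 0.6257 m
Pipe 2: V = 1.649 m/s, Re = 7.60×10^5, ε/D = 5.47×10^-4, f = 0.01761, h_2 = f(L/D)V²/2g = 6.774 m
Series → Q common, losses add: H = Σh = 7.399 m

H ≈ 7.40 m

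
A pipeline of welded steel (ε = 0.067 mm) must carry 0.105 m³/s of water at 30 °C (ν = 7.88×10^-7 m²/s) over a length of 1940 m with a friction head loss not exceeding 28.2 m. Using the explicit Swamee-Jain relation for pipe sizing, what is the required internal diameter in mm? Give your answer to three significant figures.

D ≈ 254 mm

Swamee-Jain (Type III): D = 0.66·[ε^1.25·(LQ²/(gh_f))^4.75 + ν·Q^9.4·(L/(gh_f))^5.2]^0.04
LQ²/(gh_f) = 0.07731; L/(gh_f) = 7.013
Term 1 = ε^1.25·(…)^4.75 = 3.18×10^-11; Term 2 = ν·Q^9.4·(…)^5.2 = 1.24×10^-11
D = 0.66·(3.18×10^-11 + 1.24×10^-11)^0.04 = 0.2543 m = 254 mm
Check: V = 2.07 m/s, Re = 6.67×10^5, f = 0.01576, h_f = 26.2 m ≈ 28.2 m ✓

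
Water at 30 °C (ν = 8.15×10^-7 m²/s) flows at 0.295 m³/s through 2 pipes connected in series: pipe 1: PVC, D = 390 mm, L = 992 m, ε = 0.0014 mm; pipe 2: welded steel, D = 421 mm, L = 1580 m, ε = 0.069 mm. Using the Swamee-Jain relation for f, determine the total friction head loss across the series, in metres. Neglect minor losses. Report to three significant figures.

H ≈ 21.3 m

Pipe 1: V = 2.469 m/s, Re = 1.18×10^6, ε/D = 3.59×10^-6, f = 0.01139, h_1 = f(L/D)V²/2g = 9.003 m
Pipe 2: V = 2.119 m/s, Re = 1.09×10^6, ε/D = 1.64×10^-4, f = 0.01428, h_2 = f(L/D)V²/2g = 12.26 m
Series → Q common, losses add: H = Σh = 21.27 m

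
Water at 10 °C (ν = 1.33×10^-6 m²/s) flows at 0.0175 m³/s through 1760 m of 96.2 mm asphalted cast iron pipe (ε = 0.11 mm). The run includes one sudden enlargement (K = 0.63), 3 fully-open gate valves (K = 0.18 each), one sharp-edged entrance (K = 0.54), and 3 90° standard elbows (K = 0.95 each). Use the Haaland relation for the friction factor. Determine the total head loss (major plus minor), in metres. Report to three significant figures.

H_L ≈ 118 m

V = 4Q/(πD²) = 2.408 m/s; V²/2g = 0.2955 m
Re = 1.74×10^5, ε/D = 0.00114 → f = 0.02162 (Haaland)
Major: h_f = f(L/D)·V²/2g = 0.02162·18295·0.2955 = 116.9 m
Minor: ΣK = 4.56; h_m = ΣK·V²/2g = 1.347 m
Total H_L = 116.9 + 1.347 = 118.2 m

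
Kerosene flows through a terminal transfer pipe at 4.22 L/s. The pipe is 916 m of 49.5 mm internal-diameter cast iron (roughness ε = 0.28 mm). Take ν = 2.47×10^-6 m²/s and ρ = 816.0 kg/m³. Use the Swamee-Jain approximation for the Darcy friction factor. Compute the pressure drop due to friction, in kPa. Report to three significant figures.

Δp ≈ 1230 kPa

V = 4Q/(πD²) = 4·0.00422/(π·0.0495²) = 2.193 m/s
Re = VD/ν = 2.193·0.0495/2.47×10^-6 = 4.39×10^4 → turbulent
ε/D = 0.28/49.5 = 0.00566
Swamee-Jain: f = 0.03381
h_f = f(L/D)V²/(2g) = 0.03381·(916/0.0495)·2.193²/(2·9.81) = 153.4 m
Δp = ρg·h_f = 816.0·9.81·153.4 = 1228 kPa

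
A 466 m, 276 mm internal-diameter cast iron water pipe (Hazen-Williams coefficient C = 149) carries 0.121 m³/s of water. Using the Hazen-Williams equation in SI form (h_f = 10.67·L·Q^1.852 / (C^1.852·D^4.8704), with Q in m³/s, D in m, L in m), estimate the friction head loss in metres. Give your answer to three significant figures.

h_f = 10.67·466·0.121^1.852 / (149^1.852·0.276^4.8704) = 4.967 m

h_f ≈ 4.97 m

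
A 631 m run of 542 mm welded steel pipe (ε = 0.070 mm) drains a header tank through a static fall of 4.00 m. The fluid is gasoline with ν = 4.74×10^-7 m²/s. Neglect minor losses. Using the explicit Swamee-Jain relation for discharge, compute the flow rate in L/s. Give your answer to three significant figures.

Q ≈ 523 L/s

Swamee-Jain (Type II): Q = -0.965·√(gD⁵h_f/L)·ln[ε/(3.7D) + √(3.17ν²L/(gD³h_f))]
√(gD⁵h_f/L) = √(9.81·0.542⁵·4.00/631) = 0.05393
ε/(3.7D) = 3.49×10^-5; √(3.17ν²L/(gD³h_f)) = 8.48×10^-6
Q = -0.965·0.05393·ln(4.339×10^-5) = 0.5228 m³/s
Check: V = 2.27 m/s, Re = 2.59×10^6, f = 0.01321, h_f = 4.02 m ≈ 4.00 m ✓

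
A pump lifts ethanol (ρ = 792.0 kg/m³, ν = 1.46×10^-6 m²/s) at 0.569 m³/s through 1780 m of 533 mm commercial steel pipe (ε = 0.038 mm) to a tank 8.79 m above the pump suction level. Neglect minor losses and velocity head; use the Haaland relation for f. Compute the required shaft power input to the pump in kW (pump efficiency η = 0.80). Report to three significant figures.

P_shaft ≈ 128 kW

V = 4Q/(πD²) = 2.550 m/s; Re = 9.31×10^5; ε/D = 7.13×10^-5; f = 0.01297
h_f = f(L/D)V²/2g = 14.36 m
Total head H = z + h_f = 8.79 + 14.36 = 23.15 m
P_hyd = ρgQH = 792.0·9.81·0.569·23.15 = 102.3 kW
P_shaft = P_hyd/η = 102.3/0.80 = 127.9 kW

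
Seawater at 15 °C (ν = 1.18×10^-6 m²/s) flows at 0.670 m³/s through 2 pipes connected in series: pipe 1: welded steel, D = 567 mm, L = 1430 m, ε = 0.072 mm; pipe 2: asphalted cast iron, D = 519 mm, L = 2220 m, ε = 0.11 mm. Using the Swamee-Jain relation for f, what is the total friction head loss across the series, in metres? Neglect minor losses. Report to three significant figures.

Pipe 1: V = 2.653 m/s, Re = 1.28×10^6, ε/D = 1.27×10^-4, f = 0.01366, h_1 = f(L/D)V²/2g = 12.36 m
Pipe 2: V = 3.167 m/s, Re = 1.39×10^6, ε/D = 2.12×10^-4, f = 0.01466, h_2 = f(L/D)V²/2g = 32.06 m
Series → Q common, losses add: H = Σh = 44.42 m

H ≈ 44.4 m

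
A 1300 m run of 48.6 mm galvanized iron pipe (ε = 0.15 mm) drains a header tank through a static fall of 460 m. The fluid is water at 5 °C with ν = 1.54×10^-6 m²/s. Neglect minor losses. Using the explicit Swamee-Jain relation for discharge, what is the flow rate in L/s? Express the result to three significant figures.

Q ≈ 6.49 L/s

Swamee-Jain (Type II): Q = -0.965·√(gD⁵h_f/L)·ln[ε/(3.7D) + √(3.17ν²L/(gD³h_f))]
√(gD⁵h_f/L) = √(9.81·0.0486⁵·460/1300) = 9.701×10^-4
ε/(3.7D) = 8.34×10^-4; √(3.17ν²L/(gD³h_f)) = 1.37×10^-4
Q = -0.965·9.701×10^-4·ln(9.715×10^-4) = 0.006494 m³/s
Check: V = 3.50 m/s, Re = 1.10×10^5, f = 0.02778, h_f = 464 m ≈ 460 m ✓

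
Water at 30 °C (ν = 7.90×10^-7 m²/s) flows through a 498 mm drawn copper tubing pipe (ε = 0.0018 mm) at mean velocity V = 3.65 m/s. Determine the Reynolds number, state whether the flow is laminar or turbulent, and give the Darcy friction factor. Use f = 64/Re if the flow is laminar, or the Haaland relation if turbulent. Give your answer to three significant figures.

Re ≈ 2.30×10^6; turbulent; f ≈ 0.0102

Re = VD/ν = 3.650·0.498/7.90×10^-7 = 2.30×10^6
Re > 4000 → turbulent; ε/D = 3.61×10^-6
Haaland: f = 0.01023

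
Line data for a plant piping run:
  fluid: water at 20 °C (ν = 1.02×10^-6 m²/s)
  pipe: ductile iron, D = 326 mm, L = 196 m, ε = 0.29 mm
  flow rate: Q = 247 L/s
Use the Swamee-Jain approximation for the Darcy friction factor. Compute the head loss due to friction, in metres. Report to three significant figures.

h_f ≈ 5.24 m

V = 4Q/(πD²) = 4·0.247/(π·0.326²) = 2.959 m/s
Re = VD/ν = 2.959·0.326/1.02×10^-6 = 9.46×10^5 → turbulent
ε/D = 0.29/326 = 8.90×10^-4
Swamee-Jain: f = 0.01953
h_f = f(L/D)V²/(2g) = 0.01953·(196/0.326)·2.959²/(2·9.81) = 5.241 m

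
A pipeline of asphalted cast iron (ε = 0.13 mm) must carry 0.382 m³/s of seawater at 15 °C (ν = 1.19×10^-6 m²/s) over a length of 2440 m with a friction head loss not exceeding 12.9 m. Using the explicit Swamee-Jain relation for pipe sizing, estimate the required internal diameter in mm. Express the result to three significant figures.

D ≈ 520 mm

Swamee-Jain (Type III): D = 0.66·[ε^1.25·(LQ²/(gh_f))^4.75 + ν·Q^9.4·(L/(gh_f))^5.2]^0.04
LQ²/(gh_f) = 2.814; L/(gh_f) = 19.28
Term 1 = ε^1.25·(…)^4.75 = 0.00189; Term 2 = ν·Q^9.4·(…)^5.2 = 6.75×10^-4
D = 0.66·(0.00189 + 6.75×10^-4)^0.04 = 0.5199 m = 520 mm
Check: V = 1.80 m/s, Re = 7.86×10^5, f = 0.01549, h_f = 12.0 m ≈ 12.9 m ✓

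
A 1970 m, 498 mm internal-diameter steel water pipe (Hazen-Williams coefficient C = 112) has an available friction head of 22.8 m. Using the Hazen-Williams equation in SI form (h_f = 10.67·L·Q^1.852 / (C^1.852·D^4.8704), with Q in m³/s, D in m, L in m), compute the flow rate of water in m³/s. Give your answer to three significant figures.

Rearranging: Q = [h_f·C^1.852·D^4.8704 / (10.67·L)]^(1/1.852)
Q = [22.8·112^1.852·0.498^4.8704 / (10.67·1970)]^0.540 = 0.4489 m³/s

Q ≈ 0.449 m³/s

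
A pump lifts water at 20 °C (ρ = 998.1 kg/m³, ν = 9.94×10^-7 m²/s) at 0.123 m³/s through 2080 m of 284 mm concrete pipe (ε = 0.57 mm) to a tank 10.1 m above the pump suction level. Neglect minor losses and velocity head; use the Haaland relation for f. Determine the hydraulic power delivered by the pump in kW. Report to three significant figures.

P_hyd ≈ 52.5 kW

V = 4Q/(πD²) = 1.942 m/s; Re = 5.55×10^5; ε/D = 0.00201; f = 0.02378
h_f = f(L/D)V²/2g = 33.47 m
Total head H = z + h_f = 10.1 + 33.47 = 43.57 m
P_hyd = ρgQH = 998.1·9.81·0.123·43.57 = 52.47 kW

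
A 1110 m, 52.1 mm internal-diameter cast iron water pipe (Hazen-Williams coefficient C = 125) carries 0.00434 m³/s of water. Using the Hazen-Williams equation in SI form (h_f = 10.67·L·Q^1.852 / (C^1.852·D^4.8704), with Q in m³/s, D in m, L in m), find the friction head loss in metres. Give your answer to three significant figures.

h_f = 10.67·1110·0.00434^1.852 / (125^1.852·0.0521^4.8704) = 115.9 m

h_f ≈ 116 m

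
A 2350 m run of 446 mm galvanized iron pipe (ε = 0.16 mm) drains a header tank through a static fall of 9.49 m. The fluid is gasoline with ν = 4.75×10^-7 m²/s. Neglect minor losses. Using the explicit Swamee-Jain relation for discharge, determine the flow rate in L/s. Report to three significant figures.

Q ≈ 232 L/s

Swamee-Jain (Type II): Q = -0.965·√(gD⁵h_f/L)·ln[ε/(3.7D) + √(3.17ν²L/(gD³h_f))]
√(gD⁵h_f/L) = √(9.81·0.446⁵·9.49/2350) = 0.02644
ε/(3.7D) = 9.70×10^-5; √(3.17ν²L/(gD³h_f)) = 1.43×10^-5
Q = -0.965·0.02644·ln(1.112×10^-4) = 0.2323 m³/s
Check: V = 1.49 m/s, Re = 1.40×10^6, f = 0.01608, h_f = 9.54 m ≈ 9.49 m ✓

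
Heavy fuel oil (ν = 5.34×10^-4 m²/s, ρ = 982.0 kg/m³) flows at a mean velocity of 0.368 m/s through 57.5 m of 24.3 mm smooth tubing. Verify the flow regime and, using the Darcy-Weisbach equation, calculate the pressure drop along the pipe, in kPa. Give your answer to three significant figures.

Δp ≈ 601 kPa

Re = VD/ν = 0.368·0.02430/5.34×10^-4 = 16.7 → laminar (Re < 2300)
f = 64/Re = 3.822
h_f = f(L/D)V²/(2g) = 3.822·(57.5/0.02430)·0.368²/(2·9.81) = 62.42 m
Δp = ρg·h_f = 982.0·9.81·62.42 = 601.3 kPa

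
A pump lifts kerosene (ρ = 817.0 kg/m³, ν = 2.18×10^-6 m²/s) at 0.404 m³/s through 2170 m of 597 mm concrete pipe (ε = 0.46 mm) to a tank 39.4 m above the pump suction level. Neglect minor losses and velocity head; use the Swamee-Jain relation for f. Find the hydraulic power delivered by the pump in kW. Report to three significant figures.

P_hyd ≈ 152 kW

V = 4Q/(πD²) = 1.443 m/s; Re = 3.95×10^5; ε/D = 7.71×10^-4; f = 0.01947
h_f = f(L/D)V²/2g = 7.513 m
Total head H = z + h_f = 39.4 + 7.513 = 46.91 m
P_hyd = ρgQH = 817.0·9.81·0.404·46.91 = 151.9 kW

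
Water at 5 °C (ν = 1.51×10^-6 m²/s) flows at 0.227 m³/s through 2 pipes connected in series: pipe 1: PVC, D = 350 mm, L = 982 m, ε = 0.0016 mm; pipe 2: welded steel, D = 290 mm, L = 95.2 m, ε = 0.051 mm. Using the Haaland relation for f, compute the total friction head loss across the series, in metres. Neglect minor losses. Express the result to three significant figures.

Pipe 1: V = 2.359 m/s, Re = 5.47×10^5, ε/D = 4.57×10^-6, f = 0.01291, h_1 = f(L/D)V²/2g = 10.28 m
Pipe 2: V = 3.437 m/s, Re = 6.60×10^5, ε/D = 1.76×10^-4, f = 0.01472, h_2 = f(L/D)V²/2g = 2.909 m
Series → Q common, losses add: H = Σh = 13.19 m

H ≈ 13.2 m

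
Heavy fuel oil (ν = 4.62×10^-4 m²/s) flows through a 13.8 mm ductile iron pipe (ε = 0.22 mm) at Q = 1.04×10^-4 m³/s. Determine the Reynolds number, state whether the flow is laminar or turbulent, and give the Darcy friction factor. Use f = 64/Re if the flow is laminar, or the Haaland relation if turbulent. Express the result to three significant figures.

Re ≈ 20.8; laminar; f = 64/Re ≈ 3.08

V = 4Q/(πD²) = 0.6953 m/s
Re = VD/ν = 0.6953·0.0138/4.62×10^-4 = 20.8
Re < 2300 → laminar → f = 64/Re = 3.081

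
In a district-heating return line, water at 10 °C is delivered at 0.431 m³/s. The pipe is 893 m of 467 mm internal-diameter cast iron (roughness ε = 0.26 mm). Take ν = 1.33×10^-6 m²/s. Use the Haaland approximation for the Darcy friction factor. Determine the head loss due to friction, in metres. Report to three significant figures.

V = 4Q/(πD²) = 4·0.431/(π·0.467²) = 2.516 m/s
Re = VD/ν = 2.516·0.467/1.33×10^-6 = 8.84×10^5 → turbulent
ε/D = 0.26/467 = 5.57×10^-4
Haaland: f = 0.01760
h_f = f(L/D)V²/(2g) = 0.01760·(893/0.467)·2.516²/(2·9.81) = 10.86 m

h_f ≈ 10.9 m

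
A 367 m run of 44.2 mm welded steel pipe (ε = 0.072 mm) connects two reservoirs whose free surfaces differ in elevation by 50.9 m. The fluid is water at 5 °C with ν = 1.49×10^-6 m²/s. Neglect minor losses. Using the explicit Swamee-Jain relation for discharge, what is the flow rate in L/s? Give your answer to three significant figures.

Q ≈ 3.37 L/s

Swamee-Jain (Type II): Q = -0.965·√(gD⁵h_f/L)·ln[ε/(3.7D) + √(3.17ν²L/(gD³h_f))]
√(gD⁵h_f/L) = √(9.81·0.0442⁵·50.9/367) = 4.791×10^-4
ε/(3.7D) = 4.40×10^-4; √(3.17ν²L/(gD³h_f)) = 2.45×10^-4
Q = -0.965·4.791×10^-4·ln(6.850×10^-4) = 0.003369 m³/s
Check: V = 2.20 m/s, Re = 6.51×10^4, f = 0.02519, h_f = 51.4 m ≈ 50.9 m ✓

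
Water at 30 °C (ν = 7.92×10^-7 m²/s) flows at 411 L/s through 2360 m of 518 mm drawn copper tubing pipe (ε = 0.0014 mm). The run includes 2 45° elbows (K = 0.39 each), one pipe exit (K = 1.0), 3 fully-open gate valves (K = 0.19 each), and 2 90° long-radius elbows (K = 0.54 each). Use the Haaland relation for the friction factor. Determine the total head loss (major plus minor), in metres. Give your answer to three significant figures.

H_L ≈ 10.5 m

V = 4Q/(πD²) = 1.950 m/s; V²/2g = 0.1939 m
Re = 1.28×10^6, ε/D = 2.70×10^-6 → f = 0.01118 (Haaland)
Major: h_f = f(L/D)·V²/2g = 0.01118·4556·0.1939 = 9.873 m
Minor: ΣK = 3.43; h_m = ΣK·V²/2g = 0.6649 m
Total H_L = 9.873 + 0.6649 = 10.54 m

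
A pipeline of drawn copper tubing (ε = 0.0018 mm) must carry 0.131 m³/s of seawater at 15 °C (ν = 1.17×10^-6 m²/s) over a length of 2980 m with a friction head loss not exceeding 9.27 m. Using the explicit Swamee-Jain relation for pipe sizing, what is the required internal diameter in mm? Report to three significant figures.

D ≈ 368 mm

Swamee-Jain (Type III): D = 0.66·[ε^1.25·(LQ²/(gh_f))^4.75 + ν·Q^9.4·(L/(gh_f))^5.2]^0.04
LQ²/(gh_f) = 0.5624; L/(gh_f) = 32.77
Term 1 = ε^1.25·(…)^4.75 = 4.28×10^-9; Term 2 = ν·Q^9.4·(…)^5.2 = 4.48×10^-7
D = 0.66·(4.28×10^-9 + 4.48×10^-7)^0.04 = 0.3679 m = 368 mm
Check: V = 1.23 m/s, Re = 3.87×10^5, f = 0.01378, h_f = 8.64 m ≈ 9.27 m ✓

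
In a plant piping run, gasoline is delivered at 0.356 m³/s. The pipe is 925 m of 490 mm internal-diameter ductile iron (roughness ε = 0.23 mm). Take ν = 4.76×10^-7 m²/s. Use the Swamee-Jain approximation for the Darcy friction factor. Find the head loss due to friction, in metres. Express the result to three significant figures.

h_f ≈ 5.77 m

V = 4Q/(πD²) = 4·0.356/(π·0.490²) = 1.888 m/s
Re = VD/ν = 1.888·0.490/4.76×10^-7 = 1.94×10^6 → turbulent
ε/D = 0.23/490 = 4.69×10^-4
Swamee-Jain: f = 0.01682
h_f = f(L/D)V²/(2g) = 0.01682·(925/0.490)·1.888²/(2·9.81) = 5.767 m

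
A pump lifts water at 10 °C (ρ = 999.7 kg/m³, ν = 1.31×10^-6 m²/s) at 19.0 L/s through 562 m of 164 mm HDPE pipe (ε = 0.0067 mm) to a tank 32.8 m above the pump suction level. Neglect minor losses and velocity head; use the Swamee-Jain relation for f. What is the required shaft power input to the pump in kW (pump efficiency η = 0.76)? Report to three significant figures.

V = 4Q/(πD²) = 0.8994 m/s; Re = 1.13×10^5; ε/D = 4.09×10^-5; f = 0.01769
h_f = f(L/D)V²/2g = 2.500 m
Total head H = z + h_f = 32.8 + 2.500 = 35.30 m
P_hyd = ρgQH = 999.7·9.81·0.0190·35.30 = 6.578 kW
P_shaft = P_hyd/η = 6.578/0.76 = 8.655 kW

P_shaft ≈ 8.65 kW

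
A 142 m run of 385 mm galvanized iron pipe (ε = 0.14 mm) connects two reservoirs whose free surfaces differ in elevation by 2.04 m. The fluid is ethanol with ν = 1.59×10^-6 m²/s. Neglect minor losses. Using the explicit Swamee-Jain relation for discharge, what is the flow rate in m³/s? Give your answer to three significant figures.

Q ≈ 0.298 m³/s

Swamee-Jain (Type II): Q = -0.965·√(gD⁵h_f/L)·ln[ε/(3.7D) + √(3.17ν²L/(gD³h_f))]
√(gD⁵h_f/L) = √(9.81·0.385⁵·2.04/142) = 0.03453
ε/(3.7D) = 9.83×10^-5; √(3.17ν²L/(gD³h_f)) = 3.16×10^-5
Q = -0.965·0.03453·ln(1.298×10^-4) = 0.2982 m³/s
Check: V = 2.56 m/s, Re = 6.20×10^5, f = 0.01665, h_f = 2.05 m ≈ 2.04 m ✓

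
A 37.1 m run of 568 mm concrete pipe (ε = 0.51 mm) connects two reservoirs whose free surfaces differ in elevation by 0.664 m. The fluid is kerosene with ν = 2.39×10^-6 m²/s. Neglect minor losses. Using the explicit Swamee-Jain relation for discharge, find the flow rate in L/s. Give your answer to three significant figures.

Swamee-Jain (Type II): Q = -0.965·√(gD⁵h_f/L)·ln[ε/(3.7D) + √(3.17ν²L/(gD³h_f))]
√(gD⁵h_f/L) = √(9.81·0.568⁵·0.664/37.1) = 0.1019
ε/(3.7D) = 2.43×10^-4; √(3.17ν²L/(gD³h_f)) = 2.37×10^-5
Q = -0.965·0.1019·ln(2.664×10^-4) = 0.8092 m³/s
Check: V = 3.19 m/s, Re = 7.59×10^5, f = 0.01967, h_f = 0.668 m ≈ 0.664 m ✓

Q ≈ 809 L/s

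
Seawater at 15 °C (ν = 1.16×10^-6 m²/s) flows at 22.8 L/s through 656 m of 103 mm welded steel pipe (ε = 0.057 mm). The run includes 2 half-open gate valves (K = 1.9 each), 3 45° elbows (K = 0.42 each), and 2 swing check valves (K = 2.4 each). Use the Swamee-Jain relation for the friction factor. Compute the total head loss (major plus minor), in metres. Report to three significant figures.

V = 4Q/(πD²) = 2.736 m/s; V²/2g = 0.3816 m
Re = 2.43×10^5, ε/D = 5.53×10^-4 → f = 0.01891 (Swamee-Jain)
Major: h_f = f(L/D)·V²/2g = 0.01891·6369·0.3816 = 45.96 m
Minor: ΣK = 9.86; h_m = ΣK·V²/2g = 3.763 m
Total H_L = 45.96 + 3.763 = 49.73 m

H_L ≈ 49.7 m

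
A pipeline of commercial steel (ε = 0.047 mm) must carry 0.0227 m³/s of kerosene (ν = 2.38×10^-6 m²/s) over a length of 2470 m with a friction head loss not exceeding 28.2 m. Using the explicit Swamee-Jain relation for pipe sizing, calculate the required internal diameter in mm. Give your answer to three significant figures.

Swamee-Jain (Type III): D = 0.66·[ε^1.25·(LQ²/(gh_f))^4.75 + ν·Q^9.4·(L/(gh_f))^5.2]^0.04
LQ²/(gh_f) = 0.004601; L/(gh_f) = 8.929
Term 1 = ε^1.25·(…)^4.75 = 3.08×10^-17; Term 2 = ν·Q^9.4·(…)^5.2 = 7.37×10^-17
D = 0.66·(3.08×10^-17 + 7.37×10^-17)^0.04 = 0.1515 m = 151 mm
Check: V = 1.26 m/s, Re = 8.02×10^4, f = 0.02023, h_f = 26.7 m ≈ 28.2 m ✓

D ≈ 151 mm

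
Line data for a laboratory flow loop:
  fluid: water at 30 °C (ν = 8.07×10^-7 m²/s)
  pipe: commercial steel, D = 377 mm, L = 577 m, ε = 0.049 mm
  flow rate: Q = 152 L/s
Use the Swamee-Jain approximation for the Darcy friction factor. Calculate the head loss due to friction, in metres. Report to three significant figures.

V = 4Q/(πD²) = 4·0.152/(π·0.377²) = 1.362 m/s
Re = VD/ν = 1.362·0.377/8.07×10^-7 = 6.36×10^5 → turbulent
ε/D = 0.049/377 = 1.30×10^-4
Swamee-Jain: f = 0.01446
h_f = f(L/D)V²/(2g) = 0.01446·(577/0.377)·1.362²/(2·9.81) = 2.091 m

h_f ≈ 2.09 m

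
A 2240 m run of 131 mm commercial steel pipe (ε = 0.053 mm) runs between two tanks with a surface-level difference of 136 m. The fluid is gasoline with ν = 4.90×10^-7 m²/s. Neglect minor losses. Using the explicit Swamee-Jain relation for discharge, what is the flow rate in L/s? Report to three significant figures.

Swamee-Jain (Type II): Q = -0.965·√(gD⁵h_f/L)·ln[ε/(3.7D) + √(3.17ν²L/(gD³h_f))]
√(gD⁵h_f/L) = √(9.81·0.131⁵·136/2240) = 0.004794
ε/(3.7D) = 1.09×10^-4; √(3.17ν²L/(gD³h_f)) = 2.38×10^-5
Q = -0.965·0.004794·ln(1.332×10^-4) = 0.04128 m³/s
Check: V = 3.06 m/s, Re = 8.19×10^5, f = 0.01674, h_f = 137 m ≈ 136 m ✓

Q ≈ 41.3 L/s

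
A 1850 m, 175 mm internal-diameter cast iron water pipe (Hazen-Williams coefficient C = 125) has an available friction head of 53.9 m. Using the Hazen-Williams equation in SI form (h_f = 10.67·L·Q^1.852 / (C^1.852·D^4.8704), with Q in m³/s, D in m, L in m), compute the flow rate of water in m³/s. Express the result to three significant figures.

Rearranging: Q = [h_f·C^1.852·D^4.8704 / (10.67·L)]^(1/1.852)
Q = [53.9·125^1.852·0.175^4.8704 / (10.67·1850)]^0.540 = 0.05272 m³/s

Q ≈ 0.0527 m³/s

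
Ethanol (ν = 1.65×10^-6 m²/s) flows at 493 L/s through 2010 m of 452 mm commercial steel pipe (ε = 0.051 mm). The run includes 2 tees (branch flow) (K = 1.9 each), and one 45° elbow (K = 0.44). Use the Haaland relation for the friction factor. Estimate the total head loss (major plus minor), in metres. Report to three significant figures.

H_L ≈ 31.3 m

V = 4Q/(πD²) = 3.072 m/s; V²/2g = 0.4811 m
Re = 8.42×10^5, ε/D = 1.13×10^-4 → f = 0.01370 (Haaland)
Major: h_f = f(L/D)·V²/2g = 0.01370·4447·0.4811 = 29.31 m
Minor: ΣK = 4.24; h_m = ΣK·V²/2g = 2.040 m
Total H_L = 29.31 + 2.040 = 31.35 m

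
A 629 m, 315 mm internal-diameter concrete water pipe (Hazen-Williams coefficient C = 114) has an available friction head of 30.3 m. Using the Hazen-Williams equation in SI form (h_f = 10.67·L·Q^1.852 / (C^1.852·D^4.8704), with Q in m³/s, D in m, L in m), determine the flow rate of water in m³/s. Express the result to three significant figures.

Q ≈ 0.296 m³/s

Rearranging: Q = [h_f·C^1.852·D^4.8704 / (10.67·L)]^(1/1.852)
Q = [30.3·114^1.852·0.315^4.8704 / (10.67·629)]^0.540 = 0.2959 m³/s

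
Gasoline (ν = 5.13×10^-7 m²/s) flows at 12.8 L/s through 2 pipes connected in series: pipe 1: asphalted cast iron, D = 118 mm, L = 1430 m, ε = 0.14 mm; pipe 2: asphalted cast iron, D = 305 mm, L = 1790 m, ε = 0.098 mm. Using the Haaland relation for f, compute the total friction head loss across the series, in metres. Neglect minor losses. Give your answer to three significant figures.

H ≈ 18.2 m

Pipe 1: V = 1.170 m/s, Re = 2.69×10^5, ε/D = 0.00119, f = 0.02136, h_1 = f(L/D)V²/2g = 18.07 m
Pipe 2: V = 0.1752 m/s, Re = 1.04×10^5, ε/D = 3.21×10^-4, f = 0.01918, h_2 = f(L/D)V²/2g = 0.1761 m
Series → Q common, losses add: H = Σh = 18.25 m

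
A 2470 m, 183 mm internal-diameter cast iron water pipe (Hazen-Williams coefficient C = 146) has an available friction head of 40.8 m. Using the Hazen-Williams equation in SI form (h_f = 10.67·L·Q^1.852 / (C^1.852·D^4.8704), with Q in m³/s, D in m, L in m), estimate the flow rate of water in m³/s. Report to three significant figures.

Rearranging: Q = [h_f·C^1.852·D^4.8704 / (10.67·L)]^(1/1.852)
Q = [40.8·146^1.852·0.183^4.8704 / (10.67·2470)]^0.540 = 0.05097 m³/s

Q ≈ 0.0510 m³/s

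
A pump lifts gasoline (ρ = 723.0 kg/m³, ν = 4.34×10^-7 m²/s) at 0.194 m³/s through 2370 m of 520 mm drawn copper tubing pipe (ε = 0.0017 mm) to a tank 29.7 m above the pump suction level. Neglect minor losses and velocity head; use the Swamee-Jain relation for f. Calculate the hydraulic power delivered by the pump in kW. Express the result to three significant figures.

V = 4Q/(πD²) = 0.9135 m/s; Re = 1.09×10^6; ε/D = 3.27×10^-6; f = 0.01152
h_f = f(L/D)V²/2g = 2.233 m
Total head H = z + h_f = 29.7 + 2.233 = 31.93 m
P_hyd = ρgQH = 723.0·9.81·0.194·31.93 = 43.94 kW

P_hyd ≈ 43.9 kW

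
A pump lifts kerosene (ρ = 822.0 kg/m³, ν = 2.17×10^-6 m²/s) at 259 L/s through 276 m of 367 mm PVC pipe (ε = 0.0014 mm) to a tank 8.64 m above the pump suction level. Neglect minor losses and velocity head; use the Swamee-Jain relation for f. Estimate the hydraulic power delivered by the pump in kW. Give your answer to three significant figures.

P_hyd ≈ 24.6 kW

V = 4Q/(πD²) = 2.448 m/s; Re = 4.14×10^5; ε/D = 3.81×10^-6; f = 0.01360
h_f = f(L/D)V²/2g = 3.125 m
Total head H = z + h_f = 8.64 + 3.125 = 11.76 m
P_hyd = ρgQH = 822.0·9.81·0.259·11.76 = 24.57 kW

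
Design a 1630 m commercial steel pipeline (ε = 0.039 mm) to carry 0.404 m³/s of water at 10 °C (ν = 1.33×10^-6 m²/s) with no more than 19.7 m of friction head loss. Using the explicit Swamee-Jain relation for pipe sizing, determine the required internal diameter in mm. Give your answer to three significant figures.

D ≈ 436 mm

Swamee-Jain (Type III): D = 0.66·[ε^1.25·(LQ²/(gh_f))^4.75 + ν·Q^9.4·(L/(gh_f))^5.2]^0.04
LQ²/(gh_f) = 1.377; L/(gh_f) = 8.434
Term 1 = ε^1.25·(…)^4.75 = 1.41×10^-5; Term 2 = ν·Q^9.4·(…)^5.2 = 1.74×10^-5
D = 0.66·(1.41×10^-5 + 1.74×10^-5)^0.04 = 0.4359 m = 436 mm
Check: V = 2.71 m/s, Re = 8.87×10^5, f = 0.01349, h_f = 18.8 m ≈ 19.7 m ✓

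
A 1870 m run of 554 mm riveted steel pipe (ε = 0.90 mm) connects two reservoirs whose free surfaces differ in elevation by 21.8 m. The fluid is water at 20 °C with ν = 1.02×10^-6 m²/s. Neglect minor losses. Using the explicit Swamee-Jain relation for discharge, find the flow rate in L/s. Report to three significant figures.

Swamee-Jain (Type II): Q = -0.965·√(gD⁵h_f/L)·ln[ε/(3.7D) + √(3.17ν²L/(gD³h_f))]
√(gD⁵h_f/L) = √(9.81·0.554⁵·21.8/1870) = 0.07725
ε/(3.7D) = 4.39×10^-4; √(3.17ν²L/(gD³h_f)) = 1.30×10^-5
Q = -0.965·0.07725·ln(4.521×10^-4) = 0.5742 m³/s
Check: V = 2.38 m/s, Re = 1.29×10^6, f = 0.02241, h_f = 21.9 m ≈ 21.8 m ✓

Q ≈ 574 L/s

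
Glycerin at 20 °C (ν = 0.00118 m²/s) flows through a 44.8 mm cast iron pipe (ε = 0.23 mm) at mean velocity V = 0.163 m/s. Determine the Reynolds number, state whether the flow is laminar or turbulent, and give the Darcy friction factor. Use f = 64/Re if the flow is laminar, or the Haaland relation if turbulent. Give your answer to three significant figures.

Re ≈ 6.19; laminar; f = 64/Re ≈ 10.3

Re = VD/ν = 0.1630·0.0448/0.00118 = 6.19
Re < 2300 → laminar → f = 64/Re = 10.34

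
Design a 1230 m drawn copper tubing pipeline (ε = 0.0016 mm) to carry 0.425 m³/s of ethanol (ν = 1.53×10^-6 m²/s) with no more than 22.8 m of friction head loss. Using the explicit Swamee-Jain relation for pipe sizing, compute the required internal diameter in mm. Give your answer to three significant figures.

Swamee-Jain (Type III): D = 0.66·[ε^1.25·(LQ²/(gh_f))^4.75 + ν·Q^9.4·(L/(gh_f))^5.2]^0.04
LQ²/(gh_f) = 0.9933; L/(gh_f) = 5.499
Term 1 = ε^1.25·(…)^4.75 = 5.51×10^-8; Term 2 = ν·Q^9.4·(…)^5.2 = 3.48×10^-6
D = 0.66·(5.51×10^-8 + 3.48×10^-6)^0.04 = 0.3994 m = 399 mm
Check: V = 3.39 m/s, Re = 8.85×10^5, f = 0.01194, h_f = 21.6 m ≈ 22.8 m ✓

D ≈ 399 mm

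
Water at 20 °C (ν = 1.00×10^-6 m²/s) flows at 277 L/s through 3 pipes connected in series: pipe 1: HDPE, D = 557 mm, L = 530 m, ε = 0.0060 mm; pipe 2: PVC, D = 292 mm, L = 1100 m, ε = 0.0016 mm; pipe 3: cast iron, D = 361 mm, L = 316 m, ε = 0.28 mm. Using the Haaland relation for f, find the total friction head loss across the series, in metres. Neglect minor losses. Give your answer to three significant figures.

H ≈ 44.2 m

Pipe 1: V = 1.137 m/s, Re = 6.33×10^5, ε/D = 1.08×10^-5, f = 0.01267, h_1 = f(L/D)V²/2g = 0.7942 m
Pipe 2: V = 4.136 m/s, Re = 1.21×10^6, ε/D = 5.48×10^-6, f = 0.01133, h_2 = f(L/D)V²/2g = 37.24 m
Pipe 3: V = 2.706 m/s, Re = 9.77×10^5, ε/D = 7.76×10^-4, f = 0.01884, h_3 = f(L/D)V²/2g = 6.156 m
Series → Q common, losses add: H = Σh = 44.19 m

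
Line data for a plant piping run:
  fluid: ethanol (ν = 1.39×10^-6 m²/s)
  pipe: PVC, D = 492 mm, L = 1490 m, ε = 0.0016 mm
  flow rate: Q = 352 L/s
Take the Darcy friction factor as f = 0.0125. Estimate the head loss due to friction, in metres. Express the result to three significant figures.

V = 4Q/(πD²) = 4·0.352/(π·0.492²) = 1.851 m/s
h_f = f(L/D)V²/(2g) = 0.01250·(1490/0.492)·1.851²/(2·9.81) = 6.614 m

h_f ≈ 6.61 m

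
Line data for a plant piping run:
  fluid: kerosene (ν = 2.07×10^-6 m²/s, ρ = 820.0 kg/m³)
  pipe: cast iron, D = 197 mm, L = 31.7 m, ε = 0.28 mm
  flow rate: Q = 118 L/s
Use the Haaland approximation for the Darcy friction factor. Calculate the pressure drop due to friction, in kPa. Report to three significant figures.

V = 4Q/(πD²) = 4·0.118/(π·0.197²) = 3.871 m/s
Re = VD/ν = 3.871·0.197/2.07×10^-6 = 3.68×10^5 → turbulent
ε/D = 0.28/197 = 0.00142
Haaland: f = 0.02202
h_f = f(L/D)V²/(2g) = 0.02202·(31.7/0.197)·3.871²/(2·9.81) = 2.707 m
Δp = ρg·h_f = 820.0·9.81·2.707 = 21.78 kPa

Δp ≈ 21.8 kPa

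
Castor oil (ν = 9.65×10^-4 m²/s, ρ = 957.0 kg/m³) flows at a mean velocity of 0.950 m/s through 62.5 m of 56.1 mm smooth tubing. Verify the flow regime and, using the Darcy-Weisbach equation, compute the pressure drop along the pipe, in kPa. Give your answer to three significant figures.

Δp ≈ 558 kPa

Re = VD/ν = 0.950·0.05610/9.65×10^-4 = 55.2 → laminar (Re < 2300)
f = 64/Re = 1.159
h_f = f(L/D)V²/(2g) = 1.159·(62.5/0.05610)·0.950²/(2·9.81) = 59.39 m
Δp = ρg·h_f = 957.0·9.81·59.39 = 557.5 kPa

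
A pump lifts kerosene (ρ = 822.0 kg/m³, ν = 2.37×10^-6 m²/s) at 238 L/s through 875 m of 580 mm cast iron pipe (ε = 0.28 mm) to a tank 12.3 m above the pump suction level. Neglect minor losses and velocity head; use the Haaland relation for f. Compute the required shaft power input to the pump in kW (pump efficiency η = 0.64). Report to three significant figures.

V = 4Q/(πD²) = 0.9008 m/s; Re = 2.20×10^5; ε/D = 4.83×10^-4; f = 0.01839
h_f = f(L/D)V²/2g = 1.148 m
Total head H = z + h_f = 12.3 + 1.148 = 13.45 m
P_hyd = ρgQH = 822.0·9.81·0.238·13.45 = 25.81 kW
P_shaft = P_hyd/η = 25.81/0.64 = 40.33 kW

P_shaft ≈ 40.3 kW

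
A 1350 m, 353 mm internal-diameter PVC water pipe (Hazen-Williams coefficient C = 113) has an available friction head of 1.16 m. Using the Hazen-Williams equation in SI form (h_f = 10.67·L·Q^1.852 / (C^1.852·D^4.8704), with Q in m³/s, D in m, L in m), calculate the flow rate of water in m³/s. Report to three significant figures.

Q ≈ 0.0450 m³/s

Rearranging: Q = [h_f·C^1.852·D^4.8704 / (10.67·L)]^(1/1.852)
Q = [1.16·113^1.852·0.353^4.8704 / (10.67·1350)]^0.540 = 0.04500 m³/s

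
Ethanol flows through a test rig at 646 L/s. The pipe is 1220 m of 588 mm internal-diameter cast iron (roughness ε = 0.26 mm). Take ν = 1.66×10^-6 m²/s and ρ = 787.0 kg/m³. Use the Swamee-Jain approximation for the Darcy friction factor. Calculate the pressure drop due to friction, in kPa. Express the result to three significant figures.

Δp ≈ 78.5 kPa

V = 4Q/(πD²) = 4·0.646/(π·0.588²) = 2.379 m/s
Re = VD/ν = 2.379·0.588/1.66×10^-6 = 8.43×10^5 → turbulent
ε/D = 0.26/588 = 4.42×10^-4
Swamee-Jain: f = 0.01700
h_f = f(L/D)V²/(2g) = 0.01700·(1220/0.588)·2.379²/(2·9.81) = 10.17 m
Δp = ρg·h_f = 787.0·9.81·10.17 = 78.54 kPa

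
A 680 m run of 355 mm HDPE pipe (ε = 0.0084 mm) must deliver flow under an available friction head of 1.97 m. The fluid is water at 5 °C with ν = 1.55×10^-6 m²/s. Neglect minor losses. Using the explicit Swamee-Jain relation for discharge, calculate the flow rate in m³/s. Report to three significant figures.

Q ≈ 0.115 m³/s

Swamee-Jain (Type II): Q = -0.965·√(gD⁵h_f/L)·ln[ε/(3.7D) + √(3.17ν²L/(gD³h_f))]
√(gD⁵h_f/L) = √(9.81·0.355⁵·1.97/680) = 0.01266
ε/(3.7D) = 6.40×10^-6; √(3.17ν²L/(gD³h_f)) = 7.74×10^-5
Q = -0.965·0.01266·ln(8.379×10^-5) = 0.1147 m³/s
Check: V = 1.16 m/s, Re = 2.65×10^5, f = 0.01497, h_f = 1.96 m ≈ 1.97 m ✓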